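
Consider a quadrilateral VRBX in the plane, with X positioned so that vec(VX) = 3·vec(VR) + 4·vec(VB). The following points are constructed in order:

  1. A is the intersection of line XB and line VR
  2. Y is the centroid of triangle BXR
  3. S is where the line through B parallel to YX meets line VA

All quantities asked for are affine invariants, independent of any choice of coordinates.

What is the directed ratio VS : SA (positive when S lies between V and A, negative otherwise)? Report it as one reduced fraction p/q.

VS:SA = 5/2

Work in coordinates with V = (0, 0), R = (1, 0), B = (0, 1), X = (3, 4).
1. A is the intersection of line XB and line VR ⇒ A = (-1, 0)
2. Y is the centroid of triangle BXR ⇒ Y = (4/3, 5/3)
3. S is where the line through B parallel to YX meets line VA ⇒ S = (-5/7, 0)
S = V + t·(A−V) with t = 5/7, so VS:SA = t:(1−t) = 5/7:2/7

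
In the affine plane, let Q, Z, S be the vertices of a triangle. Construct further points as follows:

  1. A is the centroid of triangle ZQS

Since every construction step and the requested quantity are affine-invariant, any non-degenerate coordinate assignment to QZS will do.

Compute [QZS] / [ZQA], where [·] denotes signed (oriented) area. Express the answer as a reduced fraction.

Assign Q = (0, 0), Z = (1, 0), S = (0, 1) — the answer is frame-independent, so this choice is without loss of generality.
1. A is the centroid of triangle ZQS ⇒ A = (1/3, 1/3)
2·[QZS] = 1, 2·[ZQA] = -1/3
[QZS]:[ZQA] = 1:-1/3 = -3

[QZS]:[ZQA] = -3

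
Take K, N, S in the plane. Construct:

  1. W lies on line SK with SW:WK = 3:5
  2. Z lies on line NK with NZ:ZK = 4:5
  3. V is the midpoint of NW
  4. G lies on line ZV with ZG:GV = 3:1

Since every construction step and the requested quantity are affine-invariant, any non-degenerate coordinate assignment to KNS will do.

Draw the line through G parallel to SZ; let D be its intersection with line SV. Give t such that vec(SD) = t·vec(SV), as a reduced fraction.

Work in coordinates with K = (0, 0), N = (1, 0), S = (0, 1).
1. W lies on line SK with SW:WK = 3:5 ⇒ W = (0, 5/8)
2. Z lies on line NK with NZ:ZK = 4:5 ⇒ Z = (5/9, 0)
3. V is the midpoint of NW ⇒ V = (1/2, 5/16)
4. G lies on line ZV with ZG:GV = 3:1 ⇒ G = (37/72, 15/64)
through G parallel to SZ: direction (5/9, -1); meets SV at D = (3/8, 31/64)
D = S + t·(V−S) with t = 3/4

t = 3/4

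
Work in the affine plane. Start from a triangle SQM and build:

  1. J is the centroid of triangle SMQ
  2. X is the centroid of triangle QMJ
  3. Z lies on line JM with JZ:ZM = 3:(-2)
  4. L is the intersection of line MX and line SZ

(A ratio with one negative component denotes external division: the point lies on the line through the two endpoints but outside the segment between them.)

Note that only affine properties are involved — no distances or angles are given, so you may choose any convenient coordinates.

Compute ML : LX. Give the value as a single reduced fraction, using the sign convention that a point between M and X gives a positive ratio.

ML:LX = -1/2

Work in coordinates with S = (0, 0), Q = (1, 0), M = (0, 1).
1. J is the centroid of triangle SMQ ⇒ J = (1/3, 1/3)
2. X is the centroid of triangle QMJ ⇒ X = (4/9, 4/9)
3. Z lies on line JM with JZ:ZM = 3:(-2) ⇒ Z = (-2/3, 7/3)
4. L is the intersection of line MX and line SZ ⇒ L = (-4/9, 14/9)
L = M + t·(X−M) with t = -1, so ML:LX = t:(1−t) = -1:2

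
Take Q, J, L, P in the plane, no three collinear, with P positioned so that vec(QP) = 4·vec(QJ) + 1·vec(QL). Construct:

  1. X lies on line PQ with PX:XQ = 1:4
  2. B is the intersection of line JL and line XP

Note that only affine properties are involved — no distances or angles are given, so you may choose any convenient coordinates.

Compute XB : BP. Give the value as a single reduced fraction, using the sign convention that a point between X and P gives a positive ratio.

Choose coordinates Q = (0, 0), J = (1, 0), L = (0, 1), P = (4, 1).
1. X lies on line PQ with PX:XQ = 1:4 ⇒ X = (16/5, 4/5)
2. B is the intersection of line JL and line XP ⇒ B = (4/5, 1/5)
B = X + t·(P−X) with t = -3, so XB:BP = t:(1−t) = -3:4

XB:BP = -3/4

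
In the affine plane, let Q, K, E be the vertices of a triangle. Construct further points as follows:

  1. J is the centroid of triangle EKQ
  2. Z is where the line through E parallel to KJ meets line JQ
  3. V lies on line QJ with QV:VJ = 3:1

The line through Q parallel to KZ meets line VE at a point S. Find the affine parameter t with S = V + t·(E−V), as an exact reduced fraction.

Assign Q = (0, 0), K = (1, 0), E = (0, 1) — the answer is frame-independent, so this choice is without loss of generality.
1. J is the centroid of triangle EKQ ⇒ J = (1/3, 1/3)
2. Z is where the line through E parallel to KJ meets line JQ ⇒ Z = (2/3, 2/3)
3. V lies on line QJ with QV:VJ = 3:1 ⇒ V = (1/4, 1/4)
through Q parallel to KZ: direction (-1/3, 2/3); meets VE at S = (1, -2)
S = V + t·(E−V) with t = -3

t = -3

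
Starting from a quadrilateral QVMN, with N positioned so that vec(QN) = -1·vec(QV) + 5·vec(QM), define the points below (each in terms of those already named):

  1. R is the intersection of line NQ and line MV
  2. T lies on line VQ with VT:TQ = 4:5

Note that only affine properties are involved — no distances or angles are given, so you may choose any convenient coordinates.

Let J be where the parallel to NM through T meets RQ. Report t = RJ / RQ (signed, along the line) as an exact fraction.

Work in coordinates with Q = (0, 0), V = (1, 0), M = (0, 1), N = (-1, 5).
1. R is the intersection of line NQ and line MV ⇒ R = (-1/4, 5/4)
2. T lies on line VQ with VT:TQ = 4:5 ⇒ T = (5/9, 0)
through T parallel to NM: direction (1, -4); meets RQ at J = (-20/9, 100/9)
J = R + t·(Q−R) with t = -71/9

t = -71/9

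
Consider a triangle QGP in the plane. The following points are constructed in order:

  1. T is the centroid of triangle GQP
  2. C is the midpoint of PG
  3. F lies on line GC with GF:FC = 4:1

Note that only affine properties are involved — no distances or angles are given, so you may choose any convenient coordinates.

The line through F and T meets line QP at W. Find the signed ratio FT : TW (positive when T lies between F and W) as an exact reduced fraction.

Assign Q = (0, 0), G = (1, 0), P = (0, 1) — the answer is frame-independent, so this choice is without loss of generality.
1. T is the centroid of triangle GQP ⇒ T = (1/3, 1/3)
2. C is the midpoint of PG ⇒ C = (1/2, 1/2)
3. F lies on line GC with GF:FC = 4:1 ⇒ F = (3/5, 2/5)
line FT meets QP at W = (0, 1/4)
T = F + t·(W−F) with t = 4/9, so FT:TW = 4/9:5/9

FT:TW = 4/5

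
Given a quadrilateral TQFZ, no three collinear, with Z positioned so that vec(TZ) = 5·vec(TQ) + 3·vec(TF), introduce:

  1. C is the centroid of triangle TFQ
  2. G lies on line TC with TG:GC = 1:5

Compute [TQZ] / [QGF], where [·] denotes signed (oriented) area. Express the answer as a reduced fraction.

[TQZ]:[QGF] = -27/8

Set T = (0, 0), Q = (1, 0), F = (0, 1), Z = (5, 3); any affine frame gives the same invariant.
1. C is the centroid of triangle TFQ ⇒ C = (1/3, 1/3)
2. G lies on line TC with TG:GC = 1:5 ⇒ G = (1/18, 1/18)
2·[TQZ] = 3, 2·[QGF] = -8/9
[TQZ]:[QGF] = 3:-8/9 = -27/8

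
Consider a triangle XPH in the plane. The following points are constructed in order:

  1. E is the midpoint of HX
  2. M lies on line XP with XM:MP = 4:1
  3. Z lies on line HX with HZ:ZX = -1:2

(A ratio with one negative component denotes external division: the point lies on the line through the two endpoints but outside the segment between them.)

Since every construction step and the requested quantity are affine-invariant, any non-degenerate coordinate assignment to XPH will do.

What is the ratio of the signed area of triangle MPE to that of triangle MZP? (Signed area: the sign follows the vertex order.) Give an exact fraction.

Assign X = (0, 0), P = (1, 0), H = (0, 1) — the answer is frame-independent, so this choice is without loss of generality.
1. E is the midpoint of HX ⇒ E = (0, 1/2)
2. M lies on line XP with XM:MP = 4:1 ⇒ M = (4/5, 0)
3. Z lies on line HX with HZ:ZX = -1:2 ⇒ Z = (0, 2)
2·[MPE] = 1/10, 2·[MZP] = -2/5
[MPE]:[MZP] = 1/10:-2/5 = -1/4

[MPE]:[MZP] = -1/4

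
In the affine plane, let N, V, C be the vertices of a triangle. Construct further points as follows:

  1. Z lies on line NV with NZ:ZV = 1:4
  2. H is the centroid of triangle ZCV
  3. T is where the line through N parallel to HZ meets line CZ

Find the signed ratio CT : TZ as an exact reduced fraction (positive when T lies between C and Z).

CT:TZ = 3

Assign N = (0, 0), V = (1, 0), C = (0, 1) — the answer is frame-independent, so this choice is without loss of generality.
1. Z lies on line NV with NZ:ZV = 1:4 ⇒ Z = (1/5, 0)
2. H is the centroid of triangle ZCV ⇒ H = (2/5, 1/3)
3. T is where the line through N parallel to HZ meets line CZ ⇒ T = (3/20, 1/4)
T = C + t·(Z−C) with t = 3/4, so CT:TZ = t:(1−t) = 3/4:1/4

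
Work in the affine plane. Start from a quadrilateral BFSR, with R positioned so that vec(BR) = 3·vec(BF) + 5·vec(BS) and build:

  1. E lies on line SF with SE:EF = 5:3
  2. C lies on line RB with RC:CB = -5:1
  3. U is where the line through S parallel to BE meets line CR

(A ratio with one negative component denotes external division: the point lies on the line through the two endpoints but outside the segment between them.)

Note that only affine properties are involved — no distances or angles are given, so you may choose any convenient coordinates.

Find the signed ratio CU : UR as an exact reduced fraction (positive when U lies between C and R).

CU:UR = 9/11

Assign B = (0, 0), F = (1, 0), S = (0, 1), R = (3, 5) — the answer is frame-independent, so this choice is without loss of generality.
1. E lies on line SF with SE:EF = 5:3 ⇒ E = (5/8, 3/8)
2. C lies on line RB with RC:CB = -5:1 ⇒ C = (-3/4, -5/4)
3. U is where the line through S parallel to BE meets line CR ⇒ U = (15/16, 25/16)
U = C + t·(R−C) with t = 9/20, so CU:UR = t:(1−t) = 9/20:11/20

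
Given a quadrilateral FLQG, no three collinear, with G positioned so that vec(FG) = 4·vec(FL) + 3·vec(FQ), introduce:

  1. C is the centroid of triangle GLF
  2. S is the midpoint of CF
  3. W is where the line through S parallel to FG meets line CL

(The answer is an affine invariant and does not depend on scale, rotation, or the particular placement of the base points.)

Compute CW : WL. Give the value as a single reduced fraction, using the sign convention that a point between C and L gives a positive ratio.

CW:WL = -1/5

Work in coordinates with F = (0, 0), L = (1, 0), Q = (0, 1), G = (4, 3).
1. C is the centroid of triangle GLF ⇒ C = (5/3, 1)
2. S is the midpoint of CF ⇒ S = (5/6, 1/2)
3. W is where the line through S parallel to FG meets line CL ⇒ W = (11/6, 5/4)
W = C + t·(L−C) with t = -1/4, so CW:WL = t:(1−t) = -1/4:5/4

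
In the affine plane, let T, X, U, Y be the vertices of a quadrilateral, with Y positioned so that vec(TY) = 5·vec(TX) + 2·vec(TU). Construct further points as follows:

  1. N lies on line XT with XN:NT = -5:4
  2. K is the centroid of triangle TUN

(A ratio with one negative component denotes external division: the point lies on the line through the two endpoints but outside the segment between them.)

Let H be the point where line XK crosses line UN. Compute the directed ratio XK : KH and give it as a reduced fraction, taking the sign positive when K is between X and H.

Work in coordinates with T = (0, 0), X = (1, 0), U = (0, 1), Y = (5, 2).
1. N lies on line XT with XN:NT = -5:4 ⇒ N = (-4, 0)
2. K is the centroid of triangle TUN ⇒ K = (-4/3, 1/3)
line XK meets UN at H = (-24/11, 5/11)
K = X + t·(H−X) with t = 11/15, so XK:KH = 11/15:4/15

XK:KH = 11/4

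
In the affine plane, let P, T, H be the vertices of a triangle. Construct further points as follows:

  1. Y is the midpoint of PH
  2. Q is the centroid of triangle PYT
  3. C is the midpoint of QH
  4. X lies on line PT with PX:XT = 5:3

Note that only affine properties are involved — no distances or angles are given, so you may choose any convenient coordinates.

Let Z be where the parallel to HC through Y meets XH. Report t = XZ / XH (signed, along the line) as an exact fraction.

t = 17/9

Assign P = (0, 0), T = (1, 0), H = (0, 1) — the answer is frame-independent, so this choice is without loss of generality.
1. Y is the midpoint of PH ⇒ Y = (0, 1/2)
2. Q is the centroid of triangle PYT ⇒ Q = (1/3, 1/6)
3. C is the midpoint of QH ⇒ C = (1/6, 7/12)
4. X lies on line PT with PX:XT = 5:3 ⇒ X = (5/8, 0)
through Y parallel to HC: direction (1/6, -5/12); meets XH at Z = (-5/9, 17/9)
Z = X + t·(H−X) with t = 17/9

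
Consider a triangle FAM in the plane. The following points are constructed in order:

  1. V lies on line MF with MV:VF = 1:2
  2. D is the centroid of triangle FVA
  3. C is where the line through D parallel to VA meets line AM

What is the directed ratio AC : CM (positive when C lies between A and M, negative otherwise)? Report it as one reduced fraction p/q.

Assign F = (0, 0), A = (1, 0), M = (0, 1) — the answer is frame-independent, so this choice is without loss of generality.
1. V lies on line MF with MV:VF = 1:2 ⇒ V = (0, 2/3)
2. D is the centroid of triangle FVA ⇒ D = (1/3, 2/9)
3. C is where the line through D parallel to VA meets line AM ⇒ C = (5/3, -2/3)
C = A + t·(M−A) with t = -2/3, so AC:CM = t:(1−t) = -2/3:5/3

AC:CM = -2/5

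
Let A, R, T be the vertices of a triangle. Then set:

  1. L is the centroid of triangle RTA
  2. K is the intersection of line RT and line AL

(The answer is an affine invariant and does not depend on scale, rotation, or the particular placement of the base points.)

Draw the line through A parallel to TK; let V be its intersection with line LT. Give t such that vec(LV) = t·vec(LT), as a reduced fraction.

t = -2

Assign A = (0, 0), R = (1, 0), T = (0, 1) — the answer is frame-independent, so this choice is without loss of generality.
1. L is the centroid of triangle RTA ⇒ L = (1/3, 1/3)
2. K is the intersection of line RT and line AL ⇒ K = (1/2, 1/2)
through A parallel to TK: direction (1/2, -1/2); meets LT at V = (1, -1)
V = L + t·(T−L) with t = -2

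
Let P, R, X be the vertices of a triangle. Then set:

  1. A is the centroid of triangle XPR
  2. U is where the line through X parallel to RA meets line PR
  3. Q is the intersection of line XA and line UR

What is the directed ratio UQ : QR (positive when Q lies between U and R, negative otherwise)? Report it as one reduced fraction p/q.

Work in coordinates with P = (0, 0), R = (1, 0), X = (0, 1).
1. A is the centroid of triangle XPR ⇒ A = (1/3, 1/3)
2. U is where the line through X parallel to RA meets line PR ⇒ U = (2, 0)
3. Q is the intersection of line XA and line UR ⇒ Q = (1/2, 0)
Q = U + t·(R−U) with t = 3/2, so UQ:QR = t:(1−t) = 3/2:-1/2

UQ:QR = -3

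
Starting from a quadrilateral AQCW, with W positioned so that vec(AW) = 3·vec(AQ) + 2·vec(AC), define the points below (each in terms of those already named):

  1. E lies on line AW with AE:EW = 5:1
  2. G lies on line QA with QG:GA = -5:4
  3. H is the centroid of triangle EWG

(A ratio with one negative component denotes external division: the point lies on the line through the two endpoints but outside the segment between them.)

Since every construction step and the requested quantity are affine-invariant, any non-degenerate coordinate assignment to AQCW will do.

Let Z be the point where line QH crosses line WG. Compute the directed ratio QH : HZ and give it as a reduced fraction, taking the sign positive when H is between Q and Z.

Assign A = (0, 0), Q = (1, 0), C = (0, 1), W = (3, 2) — the answer is frame-independent, so this choice is without loss of generality.
1. E lies on line AW with AE:EW = 5:1 ⇒ E = (5/2, 5/3)
2. G lies on line QA with QG:GA = -5:4 ⇒ G = (-4, 0)
3. H is the centroid of triangle EWG ⇒ H = (1/2, 11/9)
line QH meets WG at Z = (41/86, 55/43)
H = Q + t·(Z−Q) with t = 43/45, so QH:HZ = 43/45:2/45

QH:HZ = 43/2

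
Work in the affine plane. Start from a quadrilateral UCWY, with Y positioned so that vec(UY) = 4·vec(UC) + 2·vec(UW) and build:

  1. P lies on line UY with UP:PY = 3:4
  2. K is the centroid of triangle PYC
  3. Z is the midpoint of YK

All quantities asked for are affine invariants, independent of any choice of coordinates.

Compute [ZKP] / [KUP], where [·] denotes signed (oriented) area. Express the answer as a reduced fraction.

[ZKP]:[KUP] = 2/3

Work in coordinates with U = (0, 0), C = (1, 0), W = (0, 1), Y = (4, 2).
1. P lies on line UY with UP:PY = 3:4 ⇒ P = (12/7, 6/7)
2. K is the centroid of triangle PYC ⇒ K = (47/21, 20/21)
3. Z is the midpoint of YK ⇒ Z = (131/42, 31/21)
2·[ZKP] = -4/21, 2·[KUP] = -2/7
[ZKP]:[KUP] = -4/21:-2/7 = 2/3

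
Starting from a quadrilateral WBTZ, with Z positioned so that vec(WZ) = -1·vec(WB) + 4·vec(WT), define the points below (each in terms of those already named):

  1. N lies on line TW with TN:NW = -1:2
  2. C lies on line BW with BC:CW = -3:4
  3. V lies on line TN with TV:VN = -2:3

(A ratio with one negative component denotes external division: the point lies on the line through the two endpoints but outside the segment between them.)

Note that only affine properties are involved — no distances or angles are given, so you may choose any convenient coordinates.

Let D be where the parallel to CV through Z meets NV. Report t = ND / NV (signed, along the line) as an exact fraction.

Assign W = (0, 0), B = (1, 0), T = (0, 1), Z = (-1, 4) — the answer is frame-independent, so this choice is without loss of generality.
1. N lies on line TW with TN:NW = -1:2 ⇒ N = (0, 2)
2. C lies on line BW with BC:CW = -3:4 ⇒ C = (4, 0)
3. V lies on line TN with TV:VN = -2:3 ⇒ V = (0, -1)
through Z parallel to CV: direction (-4, -1); meets NV at D = (0, 17/4)
D = N + t·(V−N) with t = -3/4

t = -3/4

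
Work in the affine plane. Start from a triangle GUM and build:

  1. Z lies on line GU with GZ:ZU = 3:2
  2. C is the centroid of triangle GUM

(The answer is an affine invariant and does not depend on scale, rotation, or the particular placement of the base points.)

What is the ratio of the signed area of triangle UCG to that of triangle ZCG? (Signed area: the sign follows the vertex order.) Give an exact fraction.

Assign G = (0, 0), U = (1, 0), M = (0, 1) — the answer is frame-independent, so this choice is without loss of generality.
1. Z lies on line GU with GZ:ZU = 3:2 ⇒ Z = (3/5, 0)
2. C is the centroid of triangle GUM ⇒ C = (1/3, 1/3)
2·[UCG] = 1/3, 2·[ZCG] = 1/5
[UCG]:[ZCG] = 1/3:1/5 = 5/3

[UCG]:[ZCG] = 5/3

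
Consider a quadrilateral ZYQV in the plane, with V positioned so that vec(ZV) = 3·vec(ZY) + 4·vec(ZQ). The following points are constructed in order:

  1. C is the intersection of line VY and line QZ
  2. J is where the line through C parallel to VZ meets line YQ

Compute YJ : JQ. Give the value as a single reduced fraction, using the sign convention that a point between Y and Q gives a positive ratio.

YJ:JQ = -2/9

Assign Z = (0, 0), Y = (1, 0), Q = (0, 1), V = (3, 4) — the answer is frame-independent, so this choice is without loss of generality.
1. C is the intersection of line VY and line QZ ⇒ C = (0, -2)
2. J is where the line through C parallel to VZ meets line YQ ⇒ J = (9/7, -2/7)
J = Y + t·(Q−Y) with t = -2/7, so YJ:JQ = t:(1−t) = -2/7:9/7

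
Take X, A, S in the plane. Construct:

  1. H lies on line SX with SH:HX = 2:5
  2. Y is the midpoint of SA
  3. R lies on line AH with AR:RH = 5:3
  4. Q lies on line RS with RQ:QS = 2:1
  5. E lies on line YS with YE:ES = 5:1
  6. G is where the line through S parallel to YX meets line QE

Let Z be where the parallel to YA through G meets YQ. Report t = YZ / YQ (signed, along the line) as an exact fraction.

t = -7/6

Work in coordinates with X = (0, 0), A = (1, 0), S = (0, 1).
1. H lies on line SX with SH:HX = 2:5 ⇒ H = (0, 5/7)
2. Y is the midpoint of SA ⇒ Y = (1/2, 1/2)
3. R lies on line AH with AR:RH = 5:3 ⇒ R = (3/8, 25/56)
4. Q lies on line RS with RQ:QS = 2:1 ⇒ Q = (1/8, 137/168)
5. E lies on line YS with YE:ES = 5:1 ⇒ E = (1/12, 11/12)
6. G is where the line through S parallel to YX meets line QE ⇒ G = (5/144, 149/144)
through G parallel to YA: direction (1/2, -1/2); meets YQ at Z = (15/16, 19/144)
Z = Y + t·(Q−Y) with t = -7/6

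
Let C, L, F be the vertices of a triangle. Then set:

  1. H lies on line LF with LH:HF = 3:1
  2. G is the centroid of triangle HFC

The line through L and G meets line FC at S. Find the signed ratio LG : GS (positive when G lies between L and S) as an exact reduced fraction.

Assign C = (0, 0), L = (1, 0), F = (0, 1) — the answer is frame-independent, so this choice is without loss of generality.
1. H lies on line LF with LH:HF = 3:1 ⇒ H = (1/4, 3/4)
2. G is the centroid of triangle HFC ⇒ G = (1/12, 7/12)
line LG meets FC at S = (0, 7/11)
G = L + t·(S−L) with t = 11/12, so LG:GS = 11/12:1/12

LG:GS = 11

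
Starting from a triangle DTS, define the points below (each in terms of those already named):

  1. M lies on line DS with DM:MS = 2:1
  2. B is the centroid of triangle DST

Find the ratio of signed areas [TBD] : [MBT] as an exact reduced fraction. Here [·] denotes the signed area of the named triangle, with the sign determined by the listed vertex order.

Work in coordinates with D = (0, 0), T = (1, 0), S = (0, 1).
1. M lies on line DS with DM:MS = 2:1 ⇒ M = (0, 2/3)
2. B is the centroid of triangle DST ⇒ B = (1/3, 1/3)
2·[TBD] = 1/3, 2·[MBT] = 1/9
[TBD]:[MBT] = 1/3:1/9 = 3

[TBD]:[MBT] = 3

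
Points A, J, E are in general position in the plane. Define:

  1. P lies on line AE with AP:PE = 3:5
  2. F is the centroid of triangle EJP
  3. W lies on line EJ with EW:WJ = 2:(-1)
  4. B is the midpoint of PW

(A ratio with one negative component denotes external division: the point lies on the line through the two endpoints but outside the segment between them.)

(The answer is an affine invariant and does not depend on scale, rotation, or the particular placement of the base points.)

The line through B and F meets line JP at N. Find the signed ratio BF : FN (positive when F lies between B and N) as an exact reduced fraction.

BF:FN = -5/2

Work in coordinates with A = (0, 0), J = (1, 0), E = (0, 1).
1. P lies on line AE with AP:PE = 3:5 ⇒ P = (0, 3/8)
2. F is the centroid of triangle EJP ⇒ F = (1/3, 11/24)
3. W lies on line EJ with EW:WJ = 2:(-1) ⇒ W = (2, -1)
4. B is the midpoint of PW ⇒ B = (1, -5/16)
line BF meets JP at N = (3/5, 3/20)
F = B + t·(N−B) with t = 5/3, so BF:FN = 5/3:-2/3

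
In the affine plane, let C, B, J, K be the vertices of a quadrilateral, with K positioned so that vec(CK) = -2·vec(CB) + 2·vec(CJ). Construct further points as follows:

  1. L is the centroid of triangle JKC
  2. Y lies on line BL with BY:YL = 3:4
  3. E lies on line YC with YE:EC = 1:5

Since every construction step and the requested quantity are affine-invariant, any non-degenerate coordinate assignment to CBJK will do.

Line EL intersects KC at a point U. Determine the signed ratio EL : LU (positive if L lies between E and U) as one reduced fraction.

EL:LU = 11/14

Work in coordinates with C = (0, 0), B = (1, 0), J = (0, 1), K = (-2, 2).
1. L is the centroid of triangle JKC ⇒ L = (-2/3, 1)
2. Y lies on line BL with BY:YL = 3:4 ⇒ Y = (2/7, 3/7)
3. E lies on line YC with YE:EC = 1:5 ⇒ E = (5/21, 5/14)
line EL meets KC at U = (-20/11, 20/11)
L = E + t·(U−E) with t = 11/25, so EL:LU = 11/25:14/25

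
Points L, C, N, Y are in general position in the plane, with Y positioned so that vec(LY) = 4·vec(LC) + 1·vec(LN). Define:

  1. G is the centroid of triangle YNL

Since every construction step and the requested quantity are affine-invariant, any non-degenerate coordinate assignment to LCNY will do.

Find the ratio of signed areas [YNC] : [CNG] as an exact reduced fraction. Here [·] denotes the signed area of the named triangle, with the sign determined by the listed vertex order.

[YNC]:[CNG] = -4

Assign L = (0, 0), C = (1, 0), N = (0, 1), Y = (4, 1) — the answer is frame-independent, so this choice is without loss of generality.
1. G is the centroid of triangle YNL ⇒ G = (4/3, 2/3)
2·[YNC] = 4, 2·[CNG] = -1
[YNC]:[CNG] = 4:-1 = -4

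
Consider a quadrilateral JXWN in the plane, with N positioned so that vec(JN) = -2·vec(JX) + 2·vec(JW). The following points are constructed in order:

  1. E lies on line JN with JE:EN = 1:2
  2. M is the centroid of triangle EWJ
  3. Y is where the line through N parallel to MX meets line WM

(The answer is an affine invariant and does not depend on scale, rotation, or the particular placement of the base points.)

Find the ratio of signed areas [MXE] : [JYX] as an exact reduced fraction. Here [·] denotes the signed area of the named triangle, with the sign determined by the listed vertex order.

Choose coordinates J = (0, 0), X = (1, 0), W = (0, 1), N = (-2, 2).
1. E lies on line JN with JE:EN = 1:2 ⇒ E = (-2/3, 2/3)
2. M is the centroid of triangle EWJ ⇒ M = (-2/9, 5/9)
3. Y is where the line through N parallel to MX meets line WM ⇒ Y = (1/27, 29/27)
2·[MXE] = -1/9, 2·[JYX] = -29/27
[MXE]:[JYX] = -1/9:-29/27 = 3/29

[MXE]:[JYX] = 3/29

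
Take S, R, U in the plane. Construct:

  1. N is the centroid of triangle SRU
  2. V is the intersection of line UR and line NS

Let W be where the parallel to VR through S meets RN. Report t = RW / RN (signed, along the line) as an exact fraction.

Set S = (0, 0), R = (1, 0), U = (0, 1); any affine frame gives the same invariant.
1. N is the centroid of triangle SRU ⇒ N = (1/3, 1/3)
2. V is the intersection of line UR and line NS ⇒ V = (1/2, 1/2)
through S parallel to VR: direction (1/2, -1/2); meets RN at W = (-1, 1)
W = R + t·(N−R) with t = 3

t = 3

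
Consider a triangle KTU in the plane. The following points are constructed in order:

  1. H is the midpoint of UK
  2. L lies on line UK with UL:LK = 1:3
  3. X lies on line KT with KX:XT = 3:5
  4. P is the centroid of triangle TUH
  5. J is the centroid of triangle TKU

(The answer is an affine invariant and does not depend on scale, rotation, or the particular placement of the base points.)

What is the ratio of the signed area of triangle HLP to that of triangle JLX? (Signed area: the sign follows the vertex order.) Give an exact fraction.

Set K = (0, 0), T = (1, 0), U = (0, 1); any affine frame gives the same invariant.
1. H is the midpoint of UK ⇒ H = (0, 1/2)
2. L lies on line UK with UL:LK = 1:3 ⇒ L = (0, 3/4)
3. X lies on line KT with KX:XT = 3:5 ⇒ X = (3/8, 0)
4. P is the centroid of triangle TUH ⇒ P = (1/3, 1/2)
5. J is the centroid of triangle TKU ⇒ J = (1/3, 1/3)
2·[HLP] = -1/12, 2·[JLX] = 3/32
[HLP]:[JLX] = -1/12:3/32 = -8/9

[HLP]:[JLX] = -8/9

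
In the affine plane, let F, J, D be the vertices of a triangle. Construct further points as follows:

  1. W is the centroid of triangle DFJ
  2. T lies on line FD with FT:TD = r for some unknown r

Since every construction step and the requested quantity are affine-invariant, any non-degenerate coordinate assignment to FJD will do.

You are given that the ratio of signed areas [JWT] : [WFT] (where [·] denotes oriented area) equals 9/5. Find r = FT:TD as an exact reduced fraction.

r = -5/4

Choose coordinates F = (0, 0), J = (1, 0), D = (0, 1).
1. W is the centroid of triangle DFJ ⇒ W = (1/3, 1/3)
2. With FT:TD = r, write λ = r/(r+1) so T = F + λ·(D−F); T is affine-linear in λ
Every point depending on T is an affine combination of T and λ-independent points, so each such coordinate is linear in λ; the λ² term in each signed area is a multiple of (D−F)×(D−F) = 0, so 2·[JWT] and 2·[WFT] are each linear in λ. Evaluating at λ=0 and λ=1:
  2·[JWT] = -2/3·λ + 1/3,   2·[WFT] = -1/3·λ
So [JWT]:[WFT] = (-2/3·λ + 1/3) / (-1/3·λ). Setting this equal to 9/5:
  -2/3·λ + 1/3 = 9/5·(-1/3·λ)  ⇒  λ = 5
Then r = λ/(1−λ) = (5)/(-4) = -5/4. Check: with r = -5/4, T = (0, 5) and [JWT]:[WFT] = 9/5 as required.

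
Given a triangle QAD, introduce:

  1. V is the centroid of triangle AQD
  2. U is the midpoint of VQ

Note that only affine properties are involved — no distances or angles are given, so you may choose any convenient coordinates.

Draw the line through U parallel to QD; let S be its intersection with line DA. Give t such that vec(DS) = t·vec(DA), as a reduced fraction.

t = 1/6

Work in coordinates with Q = (0, 0), A = (1, 0), D = (0, 1).
1. V is the centroid of triangle AQD ⇒ V = (1/3, 1/3)
2. U is the midpoint of VQ ⇒ U = (1/6, 1/6)
through U parallel to QD: direction (0, 1); meets DA at S = (1/6, 5/6)
S = D + t·(A−D) with t = 1/6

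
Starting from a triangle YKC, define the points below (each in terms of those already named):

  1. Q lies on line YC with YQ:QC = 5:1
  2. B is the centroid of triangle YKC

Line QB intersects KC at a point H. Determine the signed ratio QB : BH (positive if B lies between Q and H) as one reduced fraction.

Set Y = (0, 0), K = (1, 0), C = (0, 1); any affine frame gives the same invariant.
1. Q lies on line YC with YQ:QC = 5:1 ⇒ Q = (0, 5/6)
2. B is the centroid of triangle YKC ⇒ B = (1/3, 1/3)
line QB meets KC at H = (-1/3, 4/3)
B = Q + t·(H−Q) with t = -1, so QB:BH = -1:2

QB:BH = -1/2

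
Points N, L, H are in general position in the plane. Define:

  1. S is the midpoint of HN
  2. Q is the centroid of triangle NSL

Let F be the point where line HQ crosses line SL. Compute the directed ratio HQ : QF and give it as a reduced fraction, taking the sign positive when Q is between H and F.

Set N = (0, 0), L = (1, 0), H = (0, 1); any affine frame gives the same invariant.
1. S is the midpoint of HN ⇒ S = (0, 1/2)
2. Q is the centroid of triangle NSL ⇒ Q = (1/3, 1/6)
line HQ meets SL at F = (1/4, 3/8)
Q = H + t·(F−H) with t = 4/3, so HQ:QF = 4/3:-1/3

HQ:QF = -4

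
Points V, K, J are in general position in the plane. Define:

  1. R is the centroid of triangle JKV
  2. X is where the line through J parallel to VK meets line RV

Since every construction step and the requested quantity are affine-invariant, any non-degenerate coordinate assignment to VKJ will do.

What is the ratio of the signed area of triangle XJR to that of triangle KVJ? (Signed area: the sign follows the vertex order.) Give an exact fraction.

Assign V = (0, 0), K = (1, 0), J = (0, 1) — the answer is frame-independent, so this choice is without loss of generality.
1. R is the centroid of triangle JKV ⇒ R = (1/3, 1/3)
2. X is where the line through J parallel to VK meets line RV ⇒ X = (1, 1)
2·[XJR] = 2/3, 2·[KVJ] = -1
[XJR]:[KVJ] = 2/3:-1 = -2/3

[XJR]:[KVJ] = -2/3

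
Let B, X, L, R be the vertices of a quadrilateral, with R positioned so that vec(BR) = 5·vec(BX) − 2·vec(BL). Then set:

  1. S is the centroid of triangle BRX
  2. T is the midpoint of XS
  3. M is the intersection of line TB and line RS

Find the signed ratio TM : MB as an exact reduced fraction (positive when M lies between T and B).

TM:MB = 1/2

Choose coordinates B = (0, 0), X = (1, 0), L = (0, 1), R = (5, -2).
1. S is the centroid of triangle BRX ⇒ S = (2, -2/3)
2. T is the midpoint of XS ⇒ T = (3/2, -1/3)
3. M is the intersection of line TB and line RS ⇒ M = (1, -2/9)
M = T + t·(B−T) with t = 1/3, so TM:MB = t:(1−t) = 1/3:2/3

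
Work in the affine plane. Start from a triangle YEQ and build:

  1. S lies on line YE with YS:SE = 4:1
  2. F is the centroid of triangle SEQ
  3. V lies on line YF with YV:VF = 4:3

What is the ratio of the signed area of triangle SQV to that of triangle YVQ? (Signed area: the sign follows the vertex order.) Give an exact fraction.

[SQV]:[YVQ] = 8/9

Choose coordinates Y = (0, 0), E = (1, 0), Q = (0, 1).
1. S lies on line YE with YS:SE = 4:1 ⇒ S = (4/5, 0)
2. F is the centroid of triangle SEQ ⇒ F = (3/5, 1/3)
3. V lies on line YF with YV:VF = 4:3 ⇒ V = (12/35, 4/21)
2·[SQV] = 32/105, 2·[YVQ] = 12/35
[SQV]:[YVQ] = 32/105:12/35 = 8/9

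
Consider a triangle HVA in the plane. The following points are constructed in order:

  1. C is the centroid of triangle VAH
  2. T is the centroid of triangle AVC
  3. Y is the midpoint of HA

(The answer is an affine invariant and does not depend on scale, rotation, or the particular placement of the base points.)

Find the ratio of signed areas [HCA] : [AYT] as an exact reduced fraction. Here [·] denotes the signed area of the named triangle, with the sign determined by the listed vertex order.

Work in coordinates with H = (0, 0), V = (1, 0), A = (0, 1).
1. C is the centroid of triangle VAH ⇒ C = (1/3, 1/3)
2. T is the centroid of triangle AVC ⇒ T = (4/9, 4/9)
3. Y is the midpoint of HA ⇒ Y = (0, 1/2)
2·[HCA] = 1/3, 2·[AYT] = 2/9
[HCA]:[AYT] = 1/3:2/9 = 3/2

[HCA]:[AYT] = 3/2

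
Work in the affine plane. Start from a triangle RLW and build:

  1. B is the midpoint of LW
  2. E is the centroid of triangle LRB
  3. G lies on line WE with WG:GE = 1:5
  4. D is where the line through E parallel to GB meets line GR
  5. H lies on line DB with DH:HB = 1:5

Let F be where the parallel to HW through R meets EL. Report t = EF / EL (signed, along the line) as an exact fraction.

t = -251/208

Assign R = (0, 0), L = (1, 0), W = (0, 1) — the answer is frame-independent, so this choice is without loss of generality.
1. B is the midpoint of LW ⇒ B = (1/2, 1/2)
2. E is the centroid of triangle LRB ⇒ E = (1/2, 1/6)
3. G lies on line WE with WG:GE = 1:5 ⇒ G = (1/12, 31/36)
4. D is where the line through E parallel to GB meets line GR ⇒ D = (3/56, 31/56)
5. H lies on line DB with DH:HB = 1:5 ⇒ H = (43/336, 61/112)
through R parallel to HW: direction (-43/336, 51/112); meets EL at F = (-43/416, 153/416)
F = E + t·(L−E) with t = -251/208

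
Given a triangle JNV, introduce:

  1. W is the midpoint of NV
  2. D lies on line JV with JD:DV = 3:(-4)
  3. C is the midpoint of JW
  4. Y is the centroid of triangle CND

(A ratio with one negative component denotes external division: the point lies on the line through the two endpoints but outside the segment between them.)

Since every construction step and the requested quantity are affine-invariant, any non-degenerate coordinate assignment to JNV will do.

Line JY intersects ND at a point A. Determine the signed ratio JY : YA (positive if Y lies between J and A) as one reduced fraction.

JY:YA = 13/5

Work in coordinates with J = (0, 0), N = (1, 0), V = (0, 1).
1. W is the midpoint of NV ⇒ W = (1/2, 1/2)
2. D lies on line JV with JD:DV = 3:(-4) ⇒ D = (0, -3)
3. C is the midpoint of JW ⇒ C = (1/4, 1/4)
4. Y is the centroid of triangle CND ⇒ Y = (5/12, -11/12)
line JY meets ND at A = (15/26, -33/26)
Y = J + t·(A−J) with t = 13/18, so JY:YA = 13/18:5/18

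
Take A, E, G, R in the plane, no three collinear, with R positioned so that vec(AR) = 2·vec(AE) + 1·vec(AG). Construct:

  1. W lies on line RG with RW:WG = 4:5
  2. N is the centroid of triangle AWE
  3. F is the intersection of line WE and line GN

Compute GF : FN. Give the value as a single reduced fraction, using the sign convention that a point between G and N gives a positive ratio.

Assign A = (0, 0), E = (1, 0), G = (0, 1), R = (2, 1) — the answer is frame-independent, so this choice is without loss of generality.
1. W lies on line RG with RW:WG = 4:5 ⇒ W = (10/9, 1)
2. N is the centroid of triangle AWE ⇒ N = (19/27, 1/3)
3. F is the intersection of line WE and line GN ⇒ F = (190/189, 1/21)
F = G + t·(N−G) with t = 10/7, so GF:FN = t:(1−t) = 10/7:-3/7

GF:FN = -10/3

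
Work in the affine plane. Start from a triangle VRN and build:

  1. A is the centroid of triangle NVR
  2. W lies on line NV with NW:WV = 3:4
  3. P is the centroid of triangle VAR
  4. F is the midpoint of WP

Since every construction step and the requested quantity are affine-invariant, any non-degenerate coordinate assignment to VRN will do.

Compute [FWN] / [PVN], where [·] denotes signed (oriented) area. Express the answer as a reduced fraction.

[FWN]:[PVN] = 3/14

Assign V = (0, 0), R = (1, 0), N = (0, 1) — the answer is frame-independent, so this choice is without loss of generality.
1. A is the centroid of triangle NVR ⇒ A = (1/3, 1/3)
2. W lies on line NV with NW:WV = 3:4 ⇒ W = (0, 4/7)
3. P is the centroid of triangle VAR ⇒ P = (4/9, 1/9)
4. F is the midpoint of WP ⇒ F = (2/9, 43/126)
2·[FWN] = -2/21, 2·[PVN] = -4/9
[FWN]:[PVN] = -2/21:-4/9 = 3/14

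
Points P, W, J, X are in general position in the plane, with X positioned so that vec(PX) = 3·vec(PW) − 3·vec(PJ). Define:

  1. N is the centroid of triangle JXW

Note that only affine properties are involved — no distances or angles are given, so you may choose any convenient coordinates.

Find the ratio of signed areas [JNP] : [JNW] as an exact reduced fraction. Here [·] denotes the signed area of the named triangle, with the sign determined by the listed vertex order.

Work in coordinates with P = (0, 0), W = (1, 0), J = (0, 1), X = (3, -3).
1. N is the centroid of triangle JXW ⇒ N = (4/3, -2/3)
2·[JNP] = -4/3, 2·[JNW] = 1/3
[JNP]:[JNW] = -4/3:1/3 = -4

[JNP]:[JNW] = -4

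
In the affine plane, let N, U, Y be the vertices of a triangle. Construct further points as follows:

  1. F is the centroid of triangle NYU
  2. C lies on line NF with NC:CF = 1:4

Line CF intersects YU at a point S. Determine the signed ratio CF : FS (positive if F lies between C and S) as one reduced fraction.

Assign N = (0, 0), U = (1, 0), Y = (0, 1) — the answer is frame-independent, so this choice is without loss of generality.
1. F is the centroid of triangle NYU ⇒ F = (1/3, 1/3)
2. C lies on line NF with NC:CF = 1:4 ⇒ C = (1/15, 1/15)
line CF meets YU at S = (1/2, 1/2)
F = C + t·(S−C) with t = 8/13, so CF:FS = 8/13:5/13

CF:FS = 8/5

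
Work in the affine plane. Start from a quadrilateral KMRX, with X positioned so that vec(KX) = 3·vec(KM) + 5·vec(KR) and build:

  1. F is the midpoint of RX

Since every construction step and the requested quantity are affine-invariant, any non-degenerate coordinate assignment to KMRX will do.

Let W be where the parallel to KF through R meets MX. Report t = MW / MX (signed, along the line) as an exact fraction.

Work in coordinates with K = (0, 0), M = (1, 0), R = (0, 1), X = (3, 5).
1. F is the midpoint of RX ⇒ F = (3/2, 3)
through R parallel to KF: direction (3/2, 3); meets MX at W = (7, 15)
W = M + t·(X−M) with t = 3

t = 3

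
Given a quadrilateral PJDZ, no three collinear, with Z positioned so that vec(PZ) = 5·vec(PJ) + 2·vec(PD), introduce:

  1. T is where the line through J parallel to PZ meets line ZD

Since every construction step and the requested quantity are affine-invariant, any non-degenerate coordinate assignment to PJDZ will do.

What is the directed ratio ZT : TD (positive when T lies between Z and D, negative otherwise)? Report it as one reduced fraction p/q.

ZT:TD = -2/7

Set P = (0, 0), J = (1, 0), D = (0, 1), Z = (5, 2); any affine frame gives the same invariant.
1. T is where the line through J parallel to PZ meets line ZD ⇒ T = (7, 12/5)
T = Z + t·(D−Z) with t = -2/5, so ZT:TD = t:(1−t) = -2/5:7/5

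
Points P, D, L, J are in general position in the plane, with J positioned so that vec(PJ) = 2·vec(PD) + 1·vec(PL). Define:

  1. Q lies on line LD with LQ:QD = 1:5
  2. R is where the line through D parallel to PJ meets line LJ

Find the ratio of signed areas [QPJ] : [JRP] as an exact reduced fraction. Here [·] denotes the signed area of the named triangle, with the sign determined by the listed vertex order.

[QPJ]:[JRP] = -3/2

Assign P = (0, 0), D = (1, 0), L = (0, 1), J = (2, 1) — the answer is frame-independent, so this choice is without loss of generality.
1. Q lies on line LD with LQ:QD = 1:5 ⇒ Q = (1/6, 5/6)
2. R is where the line through D parallel to PJ meets line LJ ⇒ R = (3, 1)
2·[QPJ] = 3/2, 2·[JRP] = -1
[QPJ]:[JRP] = 3/2:-1 = -3/2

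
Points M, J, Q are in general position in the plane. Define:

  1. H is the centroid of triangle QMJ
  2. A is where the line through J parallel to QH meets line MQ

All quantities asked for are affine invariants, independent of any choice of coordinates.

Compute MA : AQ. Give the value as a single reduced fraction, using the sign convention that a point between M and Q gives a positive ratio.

MA:AQ = -2

Work in coordinates with M = (0, 0), J = (1, 0), Q = (0, 1).
1. H is the centroid of triangle QMJ ⇒ H = (1/3, 1/3)
2. A is where the line through J parallel to QH meets line MQ ⇒ A = (0, 2)
A = M + t·(Q−M) with t = 2, so MA:AQ = t:(1−t) = 2:-1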